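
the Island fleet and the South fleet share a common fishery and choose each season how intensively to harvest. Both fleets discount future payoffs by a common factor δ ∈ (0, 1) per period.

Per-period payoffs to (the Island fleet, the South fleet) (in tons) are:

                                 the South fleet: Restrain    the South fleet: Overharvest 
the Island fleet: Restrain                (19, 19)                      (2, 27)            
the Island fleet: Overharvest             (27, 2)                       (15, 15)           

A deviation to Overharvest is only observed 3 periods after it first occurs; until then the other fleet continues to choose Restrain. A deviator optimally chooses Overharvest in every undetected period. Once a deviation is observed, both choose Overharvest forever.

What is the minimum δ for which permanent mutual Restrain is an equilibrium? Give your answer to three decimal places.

Deviating for the 3 undetected periods gains 27−19 = 8 per period over cooperation, then loses 19−15 = 4 per period forever once punishment starts.
Gain: 8(1 + δ + … + δ^2); loss: 4·δ^3/(1−δ).
No profitable deviation ⇔ 8(1−δ^3) ≤ 4·δ^3, i.e. δ^3 ≥ 8/(8+4) = 2/3.
Hence δ ≥ (2/3)^(1/3) ≈ 0.874.

0.874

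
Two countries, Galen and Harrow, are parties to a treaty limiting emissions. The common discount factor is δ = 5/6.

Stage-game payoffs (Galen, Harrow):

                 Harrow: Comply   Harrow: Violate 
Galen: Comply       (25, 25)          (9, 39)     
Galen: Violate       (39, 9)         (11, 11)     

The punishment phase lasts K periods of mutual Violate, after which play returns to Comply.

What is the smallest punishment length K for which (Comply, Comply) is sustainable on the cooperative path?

2

IC: δ(1−δ^K)/(1−δ) ≥ (39−25)/(25−11) = 1.
With δ = 5/6: need 1 − δ^K ≥ 1·(1−5/6)/(5/6), i.e. δ^K ≤ 0.8000.
Since (5/6)^1 = 0.8333 and (5/6)^2 = 0.6944, the smallest such K is 2.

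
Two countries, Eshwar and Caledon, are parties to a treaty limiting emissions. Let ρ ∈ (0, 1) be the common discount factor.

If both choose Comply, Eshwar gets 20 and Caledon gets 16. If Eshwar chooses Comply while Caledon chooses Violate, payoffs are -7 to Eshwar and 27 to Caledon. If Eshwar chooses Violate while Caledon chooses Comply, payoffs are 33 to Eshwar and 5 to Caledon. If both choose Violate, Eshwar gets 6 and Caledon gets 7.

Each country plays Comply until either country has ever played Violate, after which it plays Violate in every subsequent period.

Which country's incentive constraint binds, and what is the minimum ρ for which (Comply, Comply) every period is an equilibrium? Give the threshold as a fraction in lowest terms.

Caledon; ρ ≥ 11/20

Eshwar's threshold: (33−20)/(33−6) = 13/27.
Caledon's threshold: (27−16)/(27−7) = 11/20.
13/27 < 11/20, so Caledon binds and ρ* = 11/20.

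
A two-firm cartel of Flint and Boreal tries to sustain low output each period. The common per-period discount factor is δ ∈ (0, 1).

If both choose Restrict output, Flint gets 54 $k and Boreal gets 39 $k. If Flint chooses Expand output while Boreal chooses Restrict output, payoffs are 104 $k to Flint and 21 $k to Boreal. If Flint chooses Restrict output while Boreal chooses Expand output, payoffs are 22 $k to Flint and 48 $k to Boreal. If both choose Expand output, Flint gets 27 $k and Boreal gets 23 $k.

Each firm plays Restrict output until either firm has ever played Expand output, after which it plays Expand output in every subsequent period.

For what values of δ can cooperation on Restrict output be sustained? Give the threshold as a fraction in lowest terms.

Flint's threshold: (104−54)/(104−27) = 50/77.
Boreal's threshold: (48−39)/(48−23) = 9/25.
50/77 > 9/25, so Flint binds and δ* = 50/77.

50/77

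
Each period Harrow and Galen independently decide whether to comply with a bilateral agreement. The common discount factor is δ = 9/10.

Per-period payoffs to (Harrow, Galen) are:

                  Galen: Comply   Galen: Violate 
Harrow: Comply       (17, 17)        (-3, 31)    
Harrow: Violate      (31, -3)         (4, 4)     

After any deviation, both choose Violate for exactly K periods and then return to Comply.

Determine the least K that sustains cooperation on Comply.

IC: δ(1−δ^K)/(1−δ) ≥ (31−17)/(17−4) = 14/13.
With δ = 9/10: need 1 − δ^K ≥ 14/13·(1−9/10)/(9/10), i.e. δ^K ≤ 0.8803.
Since (9/10)^1 = 0.9000 and (9/10)^2 = 0.8100, the smallest such K is 2.

2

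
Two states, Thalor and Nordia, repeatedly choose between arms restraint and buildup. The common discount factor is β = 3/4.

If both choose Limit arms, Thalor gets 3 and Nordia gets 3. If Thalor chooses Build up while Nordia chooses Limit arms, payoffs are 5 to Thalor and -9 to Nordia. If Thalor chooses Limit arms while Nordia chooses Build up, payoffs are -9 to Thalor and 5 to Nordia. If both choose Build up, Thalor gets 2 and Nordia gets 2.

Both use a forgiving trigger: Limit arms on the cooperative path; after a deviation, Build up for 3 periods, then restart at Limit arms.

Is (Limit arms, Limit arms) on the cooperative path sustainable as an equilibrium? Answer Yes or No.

No

IC: β+…+β^3 ≥ (5−3)/(3−2) = 2.
At β = 3/4: partial sum = 1.7344 < 2.0000. Cooperation not sustainable.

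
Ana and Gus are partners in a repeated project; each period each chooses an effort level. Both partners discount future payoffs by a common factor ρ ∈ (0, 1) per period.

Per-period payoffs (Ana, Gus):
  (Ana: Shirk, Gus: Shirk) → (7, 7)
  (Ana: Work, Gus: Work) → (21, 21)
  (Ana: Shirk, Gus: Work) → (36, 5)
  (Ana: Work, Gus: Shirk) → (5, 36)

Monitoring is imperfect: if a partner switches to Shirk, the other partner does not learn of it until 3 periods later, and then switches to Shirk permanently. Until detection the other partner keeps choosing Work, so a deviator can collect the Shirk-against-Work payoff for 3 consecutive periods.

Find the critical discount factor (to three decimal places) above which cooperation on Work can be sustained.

Deviating for the 3 undetected periods gains 36−21 = 15 per period over cooperation, then loses 21−7 = 14 per period forever once punishment starts.
Gain: 15(1 + ρ + … + ρ^2); loss: 14·ρ^3/(1−ρ).
No profitable deviation ⇔ 15(1−ρ^3) ≤ 14·ρ^3, i.e. ρ^3 ≥ 15/(15+14) = 15/29.
Hence ρ ≥ (15/29)^(1/3) ≈ 0.803.

0.803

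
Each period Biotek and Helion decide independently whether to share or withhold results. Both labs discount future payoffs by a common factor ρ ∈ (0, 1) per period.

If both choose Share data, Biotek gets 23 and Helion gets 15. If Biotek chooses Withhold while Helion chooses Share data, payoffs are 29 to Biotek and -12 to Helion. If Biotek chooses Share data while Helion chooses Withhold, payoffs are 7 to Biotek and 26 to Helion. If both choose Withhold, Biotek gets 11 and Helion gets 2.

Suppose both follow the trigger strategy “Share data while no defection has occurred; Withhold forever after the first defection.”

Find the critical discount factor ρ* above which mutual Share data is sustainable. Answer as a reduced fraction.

11/24

Biotek's threshold: (29−23)/(29−11) = 1/3.
Helion's threshold: (26−15)/(26−2) = 11/24.
1/3 < 11/24, so Helion binds and ρ* = 11/24.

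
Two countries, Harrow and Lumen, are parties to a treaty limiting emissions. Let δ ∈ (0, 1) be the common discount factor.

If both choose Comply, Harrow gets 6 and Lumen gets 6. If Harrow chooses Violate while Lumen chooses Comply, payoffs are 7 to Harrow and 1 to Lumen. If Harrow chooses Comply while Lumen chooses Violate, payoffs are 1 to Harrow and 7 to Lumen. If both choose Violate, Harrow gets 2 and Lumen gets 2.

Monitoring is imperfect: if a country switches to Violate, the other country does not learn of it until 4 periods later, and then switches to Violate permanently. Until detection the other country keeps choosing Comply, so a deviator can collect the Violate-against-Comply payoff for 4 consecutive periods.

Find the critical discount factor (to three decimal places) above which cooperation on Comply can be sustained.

0.669

Deviating for the 4 undetected periods gains 7−6 = 1 per period over cooperation, then loses 6−2 = 4 per period forever once punishment starts.
Gain: 1(1 + δ + … + δ^3); loss: 4·δ^4/(1−δ).
No profitable deviation ⇔ 1(1−δ^4) ≤ 4·δ^4, i.e. δ^4 ≥ 1/(1+4) = 1/5.
Hence δ ≥ (1/5)^(1/4) ≈ 0.669.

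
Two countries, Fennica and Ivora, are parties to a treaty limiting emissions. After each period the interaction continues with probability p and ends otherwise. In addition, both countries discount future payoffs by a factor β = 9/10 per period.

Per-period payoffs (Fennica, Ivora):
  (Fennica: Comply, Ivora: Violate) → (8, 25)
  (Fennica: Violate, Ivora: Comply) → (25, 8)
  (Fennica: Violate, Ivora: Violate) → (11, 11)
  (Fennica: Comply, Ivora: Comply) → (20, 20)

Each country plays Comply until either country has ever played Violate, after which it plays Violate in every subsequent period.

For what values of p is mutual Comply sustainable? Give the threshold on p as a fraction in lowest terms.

25/63

With continuation probability p and discount β, the effective per-period discount factor is βp.
Grim-trigger IC: βp ≥ (25−20)/(25−11) = 5/14.
So p ≥ (5/14)/(9/10) = 25/63.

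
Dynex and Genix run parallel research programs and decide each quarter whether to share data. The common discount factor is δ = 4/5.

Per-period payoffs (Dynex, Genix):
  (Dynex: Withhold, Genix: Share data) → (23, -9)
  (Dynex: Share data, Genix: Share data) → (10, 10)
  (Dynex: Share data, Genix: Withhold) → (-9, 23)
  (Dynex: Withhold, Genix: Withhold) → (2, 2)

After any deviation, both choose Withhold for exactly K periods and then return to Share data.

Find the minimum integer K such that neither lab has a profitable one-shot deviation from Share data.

3

Need Σ_{k=1}^{K} δ^k ≥ (23−10)/(10−2) = 1.6250 at δ = 4/5.
At K = 2 the sum is 1.4400 < 1.6250; at K = 3 it is 1.9520 ≥ 1.6250.
So the minimum punishment length is K = 3.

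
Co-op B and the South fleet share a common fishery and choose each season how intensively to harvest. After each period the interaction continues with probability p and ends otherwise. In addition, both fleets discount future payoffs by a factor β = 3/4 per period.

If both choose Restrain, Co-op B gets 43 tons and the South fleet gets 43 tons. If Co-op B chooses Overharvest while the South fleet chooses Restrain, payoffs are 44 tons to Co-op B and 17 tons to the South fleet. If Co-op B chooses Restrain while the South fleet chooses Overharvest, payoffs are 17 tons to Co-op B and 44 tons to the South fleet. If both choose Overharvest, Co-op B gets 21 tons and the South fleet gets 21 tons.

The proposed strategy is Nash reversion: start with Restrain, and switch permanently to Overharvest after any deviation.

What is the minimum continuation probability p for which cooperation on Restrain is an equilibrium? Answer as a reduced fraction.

4/69

With continuation probability p and discount β, the effective per-period discount factor is βp.
Grim-trigger IC: βp ≥ (44−43)/(44−21) = 1/23.
So p ≥ (1/23)/(3/4) = 4/69.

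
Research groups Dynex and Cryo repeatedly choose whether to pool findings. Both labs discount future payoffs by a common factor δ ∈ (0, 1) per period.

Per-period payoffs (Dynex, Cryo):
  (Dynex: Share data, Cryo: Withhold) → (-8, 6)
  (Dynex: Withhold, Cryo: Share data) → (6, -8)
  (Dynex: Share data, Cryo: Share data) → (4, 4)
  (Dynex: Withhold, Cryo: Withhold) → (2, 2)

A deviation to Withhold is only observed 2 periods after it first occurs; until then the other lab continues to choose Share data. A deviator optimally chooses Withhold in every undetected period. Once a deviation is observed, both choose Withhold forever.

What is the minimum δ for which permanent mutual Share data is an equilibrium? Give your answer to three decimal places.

0.707

Deviating for the 2 undetected periods gains 6−4 = 2 per period over cooperation, then loses 4−2 = 2 per period forever once punishment starts.
Gain: 2(1 + δ + … + δ^1); loss: 2·δ^2/(1−δ).
No profitable deviation ⇔ 2(1−δ^2) ≤ 2·δ^2, i.e. δ^2 ≥ 2/(2+2) = 1/2.
Hence δ ≥ (1/2)^(1/2) ≈ 0.707.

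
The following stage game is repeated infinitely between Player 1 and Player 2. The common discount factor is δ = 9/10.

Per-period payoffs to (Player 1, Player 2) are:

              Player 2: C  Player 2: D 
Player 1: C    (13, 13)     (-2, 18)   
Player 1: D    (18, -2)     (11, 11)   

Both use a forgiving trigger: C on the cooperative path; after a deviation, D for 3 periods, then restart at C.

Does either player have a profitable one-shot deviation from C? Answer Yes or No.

Comparing payoff streams over the 4 periods until play realigns: cooperate → 13(1+δ+…+δ^3); deviate → 18 + 11(δ+…+δ^3).
Cooperation is sustained iff (13−11)(δ+…+δ^3) ≥ 18−13.
δ+…+δ^3 = 9/10·(1−(9/10)^3)/(1−9/10) = 2.4390, and (18−13)/(13−11) = 2.5000.
2.4390 < 2.5000, so cooperation is not sustainable.

Yes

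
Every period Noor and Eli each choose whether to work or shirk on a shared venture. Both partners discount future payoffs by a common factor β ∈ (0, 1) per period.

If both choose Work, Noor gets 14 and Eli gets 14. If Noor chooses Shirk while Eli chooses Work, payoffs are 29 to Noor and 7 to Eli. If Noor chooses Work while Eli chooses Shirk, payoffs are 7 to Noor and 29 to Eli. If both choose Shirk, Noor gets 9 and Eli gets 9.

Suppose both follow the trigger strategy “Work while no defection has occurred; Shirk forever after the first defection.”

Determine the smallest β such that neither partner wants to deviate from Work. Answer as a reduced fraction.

One-period gain from deviating is 29 − 14 = 15. The loss is 14 − 9 = 5 in every subsequent period, with present value 5·β/(1−β).
Deviation is unprofitable when 5·β/(1−β) ≥ 15, i.e. β/(1−β) ≥ 3.
Equivalently β ≥ 15/(15+5) = 3/4.

3/4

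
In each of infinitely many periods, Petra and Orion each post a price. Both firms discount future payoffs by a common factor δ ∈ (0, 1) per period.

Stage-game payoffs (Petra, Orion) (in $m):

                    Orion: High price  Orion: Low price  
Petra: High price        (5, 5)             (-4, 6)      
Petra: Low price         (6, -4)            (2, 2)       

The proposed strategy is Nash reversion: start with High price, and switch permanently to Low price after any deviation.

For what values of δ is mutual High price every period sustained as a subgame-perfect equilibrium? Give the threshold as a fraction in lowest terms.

1/4

Under grim trigger the critical discount factor is (T−C)/(T−P) with T = 6, C = 5, P = 2.
δ* = (6−5)/(6−2) = 1/4.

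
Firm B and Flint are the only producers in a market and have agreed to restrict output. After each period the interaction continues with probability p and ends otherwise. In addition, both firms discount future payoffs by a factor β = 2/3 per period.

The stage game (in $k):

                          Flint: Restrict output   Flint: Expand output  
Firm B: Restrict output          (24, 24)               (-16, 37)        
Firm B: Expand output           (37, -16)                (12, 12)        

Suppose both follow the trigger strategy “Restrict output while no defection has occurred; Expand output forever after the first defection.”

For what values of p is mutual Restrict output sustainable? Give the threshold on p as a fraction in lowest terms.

39/50

Expected continuation weight on next period's payoff is β·p = 2/3·p, which plays the role of the discount factor.
Cooperation requires 2/3·p ≥ (37−24)/(37−12) = 13/25, hence p ≥ 39/50.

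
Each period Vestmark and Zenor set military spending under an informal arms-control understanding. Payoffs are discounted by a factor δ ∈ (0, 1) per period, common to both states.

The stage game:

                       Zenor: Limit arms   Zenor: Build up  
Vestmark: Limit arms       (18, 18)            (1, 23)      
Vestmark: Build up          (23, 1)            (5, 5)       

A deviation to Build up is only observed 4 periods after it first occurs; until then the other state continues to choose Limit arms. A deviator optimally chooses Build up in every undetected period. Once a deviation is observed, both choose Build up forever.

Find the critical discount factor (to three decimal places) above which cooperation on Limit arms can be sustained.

0.726

Deviating for the 4 undetected periods gains 23−18 = 5 per period over cooperation, then loses 18−5 = 13 per period forever once punishment starts.
Gain: 5(1 + δ + … + δ^3); loss: 13·δ^4/(1−δ).
No profitable deviation ⇔ 5(1−δ^4) ≤ 13·δ^4, i.e. δ^4 ≥ 5/(5+13) = 5/18.
Hence δ ≥ (5/18)^(1/4) ≈ 0.726.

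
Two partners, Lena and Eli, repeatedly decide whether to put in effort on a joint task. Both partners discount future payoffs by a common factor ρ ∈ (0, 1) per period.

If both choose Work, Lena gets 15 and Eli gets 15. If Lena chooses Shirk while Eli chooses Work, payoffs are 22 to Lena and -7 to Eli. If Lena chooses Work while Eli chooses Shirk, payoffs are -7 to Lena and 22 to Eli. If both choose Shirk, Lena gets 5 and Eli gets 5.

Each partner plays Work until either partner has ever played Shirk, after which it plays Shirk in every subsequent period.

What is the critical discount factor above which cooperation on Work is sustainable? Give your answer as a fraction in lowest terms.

7/17

15/(1−ρ) ≥ 22 + 5ρ/(1−ρ)
15 ≥ 22 − 17ρ
ρ ≥ 7/17.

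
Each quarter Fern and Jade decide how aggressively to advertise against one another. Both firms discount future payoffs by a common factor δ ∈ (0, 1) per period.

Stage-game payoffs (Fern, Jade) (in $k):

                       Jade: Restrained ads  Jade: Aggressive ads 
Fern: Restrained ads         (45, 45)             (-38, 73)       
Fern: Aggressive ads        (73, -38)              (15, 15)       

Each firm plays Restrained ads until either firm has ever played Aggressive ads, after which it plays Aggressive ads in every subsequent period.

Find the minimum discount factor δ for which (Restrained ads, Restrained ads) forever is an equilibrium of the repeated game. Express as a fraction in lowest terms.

Under grim trigger the critical discount factor is (T−C)/(T−P) with T = 73, C = 45, P = 15.
δ* = (73−45)/(73−15) = 28/58 = 14/29.

14/29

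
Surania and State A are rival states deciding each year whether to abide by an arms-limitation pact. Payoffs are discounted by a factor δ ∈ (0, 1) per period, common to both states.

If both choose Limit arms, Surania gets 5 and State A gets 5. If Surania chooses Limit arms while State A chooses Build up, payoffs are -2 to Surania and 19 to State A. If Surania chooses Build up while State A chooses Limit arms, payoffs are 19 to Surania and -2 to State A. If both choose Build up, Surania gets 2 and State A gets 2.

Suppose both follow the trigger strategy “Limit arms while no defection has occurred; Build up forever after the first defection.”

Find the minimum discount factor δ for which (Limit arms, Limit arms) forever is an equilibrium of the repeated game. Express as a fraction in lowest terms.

5/(1−δ) ≥ 19 + 2δ/(1−δ)
5 ≥ 19 − 17δ
δ ≥ 14/17.

14/17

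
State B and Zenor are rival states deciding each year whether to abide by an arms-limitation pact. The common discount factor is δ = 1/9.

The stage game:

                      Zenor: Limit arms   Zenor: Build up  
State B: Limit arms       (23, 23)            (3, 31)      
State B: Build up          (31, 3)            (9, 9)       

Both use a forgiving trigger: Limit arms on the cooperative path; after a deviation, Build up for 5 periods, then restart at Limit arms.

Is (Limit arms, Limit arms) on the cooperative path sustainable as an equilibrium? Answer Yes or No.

No

Comparing payoff streams over the 6 periods until play realigns: cooperate → 23(1+δ+…+δ^5); deviate → 31 + 9(δ+…+δ^5).
Cooperation is sustained iff (23−9)(δ+…+δ^5) ≥ 31−23.
δ+…+δ^5 = 1/9·(1−(1/9)^5)/(1−1/9) = 0.1250, and (31−23)/(23−9) = 0.5714.
0.1250 < 0.5714, so cooperation is not sustainable.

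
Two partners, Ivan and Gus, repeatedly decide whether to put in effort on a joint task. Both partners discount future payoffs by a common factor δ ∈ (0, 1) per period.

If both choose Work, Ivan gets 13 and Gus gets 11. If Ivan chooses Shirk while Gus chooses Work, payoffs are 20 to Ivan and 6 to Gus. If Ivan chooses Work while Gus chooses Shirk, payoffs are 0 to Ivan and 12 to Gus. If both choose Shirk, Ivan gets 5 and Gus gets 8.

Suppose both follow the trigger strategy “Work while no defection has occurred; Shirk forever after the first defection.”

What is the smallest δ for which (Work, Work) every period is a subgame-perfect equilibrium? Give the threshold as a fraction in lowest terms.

7/15

For Ivan: deviation gain 20−13 = 7, per-period punishment loss 13−5 = 8. IC gives δ ≥ 7/15.
For Gus: gain 1, loss 3 per period, so δ ≥ 1/4.
The tighter constraint is Ivan's, so cooperation needs δ ≥ 7/15.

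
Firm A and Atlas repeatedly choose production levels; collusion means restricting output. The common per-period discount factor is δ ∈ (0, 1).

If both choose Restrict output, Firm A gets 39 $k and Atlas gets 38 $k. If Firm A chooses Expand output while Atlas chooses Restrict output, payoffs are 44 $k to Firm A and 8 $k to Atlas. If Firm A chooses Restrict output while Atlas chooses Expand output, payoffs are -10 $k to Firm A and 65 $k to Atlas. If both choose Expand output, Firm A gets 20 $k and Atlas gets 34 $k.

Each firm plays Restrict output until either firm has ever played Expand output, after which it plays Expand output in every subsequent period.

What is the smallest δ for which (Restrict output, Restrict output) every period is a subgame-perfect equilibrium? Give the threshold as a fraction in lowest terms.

For Firm A: deviation gain 44−39 = 5, per-period punishment loss 39−20 = 19. IC gives δ ≥ 5/24.
For Atlas: gain 27, loss 4 per period, so δ ≥ 27/31.
The tighter constraint is Atlas's, so cooperation needs δ ≥ 27/31.

27/31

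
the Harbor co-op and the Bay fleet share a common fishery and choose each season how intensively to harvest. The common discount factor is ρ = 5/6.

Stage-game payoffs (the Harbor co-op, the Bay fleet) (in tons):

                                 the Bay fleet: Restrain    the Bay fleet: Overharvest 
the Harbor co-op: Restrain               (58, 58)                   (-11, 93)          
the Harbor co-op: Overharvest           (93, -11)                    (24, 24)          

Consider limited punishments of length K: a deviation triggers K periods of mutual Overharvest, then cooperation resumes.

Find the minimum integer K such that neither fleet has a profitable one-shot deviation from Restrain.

No profitable deviation requires (58−24)(ρ+…+ρ^K) ≥ 93−58, i.e. ρ+…+ρ^K ≥ 35/34 ≈ 1.0294.
With ρ = 5/6, the partial sums are K=1: 0.8333, K=2: 1.5278.
K = 2 is the first length at which the sum reaches 1.0294.

2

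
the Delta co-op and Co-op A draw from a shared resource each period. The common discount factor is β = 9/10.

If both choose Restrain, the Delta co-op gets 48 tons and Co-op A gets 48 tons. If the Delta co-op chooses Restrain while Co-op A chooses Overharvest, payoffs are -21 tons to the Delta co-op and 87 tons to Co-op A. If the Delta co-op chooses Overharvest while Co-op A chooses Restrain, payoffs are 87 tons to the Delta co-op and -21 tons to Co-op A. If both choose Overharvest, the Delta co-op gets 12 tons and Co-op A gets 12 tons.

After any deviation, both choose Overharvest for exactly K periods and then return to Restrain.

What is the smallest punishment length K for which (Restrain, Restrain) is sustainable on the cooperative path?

2

No profitable deviation requires (48−12)(β+…+β^K) ≥ 87−48, i.e. β+…+β^K ≥ 13/12 ≈ 1.0833.
With β = 9/10, the partial sums are K=1: 0.9000, K=2: 1.7100.
K = 2 is the first length at which the sum reaches 1.0833.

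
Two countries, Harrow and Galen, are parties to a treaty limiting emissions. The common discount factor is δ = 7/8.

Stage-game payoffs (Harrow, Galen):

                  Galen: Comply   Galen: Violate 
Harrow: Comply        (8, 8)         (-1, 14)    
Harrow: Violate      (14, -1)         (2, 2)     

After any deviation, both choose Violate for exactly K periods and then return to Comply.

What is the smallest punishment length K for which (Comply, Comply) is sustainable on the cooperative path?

2

Need Σ_{k=1}^{K} δ^k ≥ (14−8)/(8−2) = 1.0000 at δ = 7/8.
At K = 1 the sum is 0.8750 < 1.0000; at K = 2 it is 1.6406 ≥ 1.0000.
So the minimum punishment length is K = 2.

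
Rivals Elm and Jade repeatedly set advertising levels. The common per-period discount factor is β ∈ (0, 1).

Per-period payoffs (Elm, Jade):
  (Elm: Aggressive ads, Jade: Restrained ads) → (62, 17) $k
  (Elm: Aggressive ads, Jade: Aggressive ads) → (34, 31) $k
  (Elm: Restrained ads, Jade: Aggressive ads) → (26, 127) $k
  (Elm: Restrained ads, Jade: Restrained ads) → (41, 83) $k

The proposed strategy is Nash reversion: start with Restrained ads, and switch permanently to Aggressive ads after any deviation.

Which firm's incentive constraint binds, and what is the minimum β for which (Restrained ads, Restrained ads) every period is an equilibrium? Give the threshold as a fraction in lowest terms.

Elm; β ≥ 3/4

Elm's threshold: (62−41)/(62−34) = 3/4.
Jade's threshold: (127−83)/(127−31) = 11/24.
3/4 > 11/24, so Elm binds and β* = 3/4.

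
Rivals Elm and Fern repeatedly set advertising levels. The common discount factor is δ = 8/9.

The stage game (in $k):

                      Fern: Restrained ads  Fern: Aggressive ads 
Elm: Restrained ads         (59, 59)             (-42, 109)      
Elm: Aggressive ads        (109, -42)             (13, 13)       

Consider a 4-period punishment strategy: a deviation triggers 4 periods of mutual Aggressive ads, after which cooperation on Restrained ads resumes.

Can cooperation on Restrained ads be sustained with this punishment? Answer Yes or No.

Comparing payoff streams over the 5 periods until play realigns: cooperate → 59(1+δ+…+δ^4); deviate → 109 + 13(δ+…+δ^4).
Cooperation is sustained iff (59−13)(δ+…+δ^4) ≥ 109−59.
δ+…+δ^4 = 8/9·(1−(8/9)^4)/(1−8/9) = 3.0056, and (109−59)/(59−13) = 1.0870.
3.0056 ≥ 1.0870, so cooperation is sustainable.

Yes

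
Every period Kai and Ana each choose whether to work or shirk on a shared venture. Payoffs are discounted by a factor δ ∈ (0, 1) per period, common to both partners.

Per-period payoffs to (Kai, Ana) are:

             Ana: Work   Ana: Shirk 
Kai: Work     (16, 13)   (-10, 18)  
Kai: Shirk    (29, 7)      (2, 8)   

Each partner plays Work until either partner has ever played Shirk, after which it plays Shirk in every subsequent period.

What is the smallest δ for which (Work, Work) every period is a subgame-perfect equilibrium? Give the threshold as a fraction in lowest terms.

1/2

Kai: cooperation gives 16 each period; deviation gives 29 once then 2 forever.
  16/(1−δ) ≥ 29 + 2δ/(1−δ) ⇒ δ ≥ 13/27.
Ana: cooperation gives 13 each period; deviation gives 18 once then 8 forever.
  δ ≥ 5/10 = 1/2.
Both must hold, so the binding constraint is Ana's: δ ≥ 1/2.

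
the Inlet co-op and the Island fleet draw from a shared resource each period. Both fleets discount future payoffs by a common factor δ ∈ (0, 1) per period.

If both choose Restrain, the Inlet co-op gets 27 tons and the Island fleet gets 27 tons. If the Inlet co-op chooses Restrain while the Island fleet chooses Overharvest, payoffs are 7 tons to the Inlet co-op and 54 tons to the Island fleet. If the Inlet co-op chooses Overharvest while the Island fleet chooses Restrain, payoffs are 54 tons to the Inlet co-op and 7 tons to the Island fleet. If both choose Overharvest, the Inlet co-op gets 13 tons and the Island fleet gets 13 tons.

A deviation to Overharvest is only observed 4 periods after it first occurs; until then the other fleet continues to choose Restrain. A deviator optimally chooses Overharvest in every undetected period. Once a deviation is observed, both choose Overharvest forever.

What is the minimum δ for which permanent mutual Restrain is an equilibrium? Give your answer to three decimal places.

0.901

A deviator earns 54 for 4 periods, then 13 forever; cooperating earns 27 forever. Multiplying the IC by (1−δ):
27 ≥ 54(1−δ^4) + 13δ^4, so 41·δ^4 ≥ 27 and δ^4 ≥ 27/41.
δ ≥ (27/41)^(1/4) ≈ 0.901.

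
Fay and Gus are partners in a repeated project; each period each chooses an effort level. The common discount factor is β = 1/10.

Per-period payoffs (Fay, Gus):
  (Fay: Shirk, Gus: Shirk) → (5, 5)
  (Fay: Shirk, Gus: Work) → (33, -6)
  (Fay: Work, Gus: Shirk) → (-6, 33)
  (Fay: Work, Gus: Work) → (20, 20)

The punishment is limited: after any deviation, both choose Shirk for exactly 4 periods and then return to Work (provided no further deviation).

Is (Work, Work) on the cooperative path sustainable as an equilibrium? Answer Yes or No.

No

A one-shot deviation gives 33 now, then 5 for 4 periods, then back to 20.
Gain from deviating: (33−20) today; loss: (20−5) in each of the next 4 periods.
No-deviation condition: (20−5)(β+…+β^4) ≥ 33−20, i.e. β+…+β^4 ≥ 13/15.
At β = 1/10: β+…+β^4 = 0.1111 < 0.8667.
So cooperation is not sustainable.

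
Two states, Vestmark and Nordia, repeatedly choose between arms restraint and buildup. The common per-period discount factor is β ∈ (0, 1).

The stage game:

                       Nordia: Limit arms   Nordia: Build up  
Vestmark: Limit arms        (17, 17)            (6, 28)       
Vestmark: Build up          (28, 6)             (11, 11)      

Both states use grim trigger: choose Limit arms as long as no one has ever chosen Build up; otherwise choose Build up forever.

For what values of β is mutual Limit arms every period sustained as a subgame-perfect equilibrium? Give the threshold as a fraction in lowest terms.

Cooperation forever yields 17 each period: 17/(1−β).
Deviating yields 28 once, then 11 forever: 28 + 11β/(1−β).
No profitable deviation requires 17/(1−β) ≥ 28 + 11β/(1−β).
Multiplying by (1−β): 17 ≥ 28(1−β) + 11β = 28 − 17β.
So 17β ≥ 11, i.e. β ≥ 11/17.

11/17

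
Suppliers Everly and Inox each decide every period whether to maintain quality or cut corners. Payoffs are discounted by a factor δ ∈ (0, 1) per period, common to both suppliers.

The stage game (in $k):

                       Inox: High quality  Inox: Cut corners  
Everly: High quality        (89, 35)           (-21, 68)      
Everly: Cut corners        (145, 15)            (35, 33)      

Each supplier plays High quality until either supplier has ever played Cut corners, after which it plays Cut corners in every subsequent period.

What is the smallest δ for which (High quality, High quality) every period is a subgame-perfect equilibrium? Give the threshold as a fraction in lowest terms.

Everly's threshold: (145−89)/(145−35) = 28/55.
Inox's threshold: (68−35)/(68−33) = 33/35.
28/55 < 33/35, so Inox binds and δ* = 33/35.

33/35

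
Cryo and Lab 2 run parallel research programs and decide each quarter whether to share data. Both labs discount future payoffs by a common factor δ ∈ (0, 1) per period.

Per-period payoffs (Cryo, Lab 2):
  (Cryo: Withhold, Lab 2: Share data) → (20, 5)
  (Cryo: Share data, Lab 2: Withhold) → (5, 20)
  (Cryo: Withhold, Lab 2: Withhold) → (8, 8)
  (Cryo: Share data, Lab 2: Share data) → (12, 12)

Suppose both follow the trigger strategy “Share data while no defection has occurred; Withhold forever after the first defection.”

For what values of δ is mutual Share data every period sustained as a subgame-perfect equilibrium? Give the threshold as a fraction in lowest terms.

2/3

Under grim trigger the critical discount factor is (T−C)/(T−P) with T = 20, C = 12, P = 8.
δ* = (20−12)/(20−8) = 8/12 = 2/3.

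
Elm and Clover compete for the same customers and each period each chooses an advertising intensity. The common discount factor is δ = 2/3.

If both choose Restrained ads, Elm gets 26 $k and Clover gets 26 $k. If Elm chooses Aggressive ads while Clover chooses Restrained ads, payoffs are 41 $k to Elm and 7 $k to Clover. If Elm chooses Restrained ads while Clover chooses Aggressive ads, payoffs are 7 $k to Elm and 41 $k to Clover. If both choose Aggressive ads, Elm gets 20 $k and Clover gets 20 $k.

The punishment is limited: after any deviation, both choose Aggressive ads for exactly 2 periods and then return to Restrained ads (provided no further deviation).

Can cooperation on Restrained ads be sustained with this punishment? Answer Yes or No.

A one-shot deviation gives 41 now, then 20 for 2 periods, then back to 26.
Gain from deviating: (41−26) today; loss: (26−20) in each of the next 2 periods.
No-deviation condition: (26−20)(δ+…+δ^2) ≥ 41−26, i.e. δ+…+δ^2 ≥ 5/2.
At δ = 2/3: δ+…+δ^2 = 1.1111 < 2.5000.
So cooperation is not sustainable.

No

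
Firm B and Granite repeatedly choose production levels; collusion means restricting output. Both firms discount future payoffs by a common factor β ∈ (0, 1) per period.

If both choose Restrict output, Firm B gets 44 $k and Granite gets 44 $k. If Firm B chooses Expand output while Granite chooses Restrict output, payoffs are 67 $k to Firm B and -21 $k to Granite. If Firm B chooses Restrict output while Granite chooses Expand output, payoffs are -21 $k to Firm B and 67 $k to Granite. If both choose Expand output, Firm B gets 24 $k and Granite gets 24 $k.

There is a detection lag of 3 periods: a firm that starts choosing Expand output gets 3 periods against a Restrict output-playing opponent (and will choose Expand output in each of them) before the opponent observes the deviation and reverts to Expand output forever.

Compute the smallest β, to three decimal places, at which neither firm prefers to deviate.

0.812

Deviating for the 3 undetected periods gains 67−44 = 23 per period over cooperation, then loses 44−24 = 20 per period forever once punishment starts.
Gain: 23(1 + β + … + β^2); loss: 20·β^3/(1−β).
No profitable deviation ⇔ 23(1−β^3) ≤ 20·β^3, i.e. β^3 ≥ 23/(23+20) = 23/43.
Hence β ≥ (23/43)^(1/3) ≈ 0.812.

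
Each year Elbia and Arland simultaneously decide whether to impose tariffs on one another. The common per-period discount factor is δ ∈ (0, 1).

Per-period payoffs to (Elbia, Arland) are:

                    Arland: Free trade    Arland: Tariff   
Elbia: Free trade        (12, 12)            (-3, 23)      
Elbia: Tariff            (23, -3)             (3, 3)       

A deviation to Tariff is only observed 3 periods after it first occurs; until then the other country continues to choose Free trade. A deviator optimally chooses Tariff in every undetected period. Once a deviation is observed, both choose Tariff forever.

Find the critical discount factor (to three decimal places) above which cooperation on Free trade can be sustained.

0.819

Deviating for the 3 undetected periods gains 23−12 = 11 per period over cooperation, then loses 12−3 = 9 per period forever once punishment starts.
Gain: 11(1 + δ + … + δ^2); loss: 9·δ^3/(1−δ).
No profitable deviation ⇔ 11(1−δ^3) ≤ 9·δ^3, i.e. δ^3 ≥ 11/(11+9) = 11/20.
Hence δ ≥ (11/20)^(1/3) ≈ 0.819.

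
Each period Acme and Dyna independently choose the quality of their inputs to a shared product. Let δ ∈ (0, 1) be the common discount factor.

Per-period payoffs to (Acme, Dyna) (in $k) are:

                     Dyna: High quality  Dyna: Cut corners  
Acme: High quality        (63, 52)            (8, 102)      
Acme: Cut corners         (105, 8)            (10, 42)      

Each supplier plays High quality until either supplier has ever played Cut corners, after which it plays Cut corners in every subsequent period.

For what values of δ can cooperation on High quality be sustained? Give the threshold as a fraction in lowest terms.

For Acme: deviation gain 105−63 = 42, per-period punishment loss 63−10 = 53. IC gives δ ≥ 42/95.
For Dyna: gain 50, loss 10 per period, so δ ≥ 50/60 = 5/6.
The tighter constraint is Dyna's, so cooperation needs δ ≥ 5/6.

5/6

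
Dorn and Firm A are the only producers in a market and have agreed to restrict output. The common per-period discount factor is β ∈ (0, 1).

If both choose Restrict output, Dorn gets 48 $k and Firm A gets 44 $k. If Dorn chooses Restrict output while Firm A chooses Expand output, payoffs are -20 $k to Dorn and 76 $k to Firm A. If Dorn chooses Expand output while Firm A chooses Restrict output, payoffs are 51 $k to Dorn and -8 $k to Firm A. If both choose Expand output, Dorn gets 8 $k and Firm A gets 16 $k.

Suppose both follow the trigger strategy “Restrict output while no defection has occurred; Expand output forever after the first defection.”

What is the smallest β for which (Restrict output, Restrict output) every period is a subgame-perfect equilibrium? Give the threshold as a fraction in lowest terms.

Dorn's threshold: (51−48)/(51−8) = 3/43.
Firm A's threshold: (76−44)/(76−16) = 8/15.
3/43 < 8/15, so Firm A binds and β* = 8/15.

8/15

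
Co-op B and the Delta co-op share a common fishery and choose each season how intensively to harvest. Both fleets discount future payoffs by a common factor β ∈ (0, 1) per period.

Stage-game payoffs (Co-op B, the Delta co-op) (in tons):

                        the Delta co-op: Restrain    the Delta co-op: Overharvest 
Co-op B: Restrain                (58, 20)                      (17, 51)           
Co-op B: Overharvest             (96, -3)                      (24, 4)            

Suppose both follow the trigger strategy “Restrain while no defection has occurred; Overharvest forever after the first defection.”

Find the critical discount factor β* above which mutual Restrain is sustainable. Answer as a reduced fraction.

31/47

Co-op B: cooperation gives 58 each period; deviation gives 96 once then 24 forever.
  58/(1−β) ≥ 96 + 24β/(1−β) ⇒ β ≥ 38/72 = 19/36.
the Delta co-op: cooperation gives 20 each period; deviation gives 51 once then 4 forever.
  β ≥ 31/47.
Both must hold, so the binding constraint is the Delta co-op's: β ≥ 31/47.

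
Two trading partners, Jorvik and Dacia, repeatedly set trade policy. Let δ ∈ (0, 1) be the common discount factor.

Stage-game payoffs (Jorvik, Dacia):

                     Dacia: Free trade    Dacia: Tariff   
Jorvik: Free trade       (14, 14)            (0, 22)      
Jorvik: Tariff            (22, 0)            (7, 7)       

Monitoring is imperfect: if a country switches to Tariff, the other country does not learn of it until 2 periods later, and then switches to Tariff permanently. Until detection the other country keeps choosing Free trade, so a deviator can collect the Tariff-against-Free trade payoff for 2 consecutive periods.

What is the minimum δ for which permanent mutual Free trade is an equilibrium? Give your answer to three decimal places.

A deviator earns 22 for 2 periods, then 7 forever; cooperating earns 14 forever. Multiplying the IC by (1−δ):
14 ≥ 22(1−δ^2) + 7δ^2, so 15·δ^2 ≥ 8 and δ^2 ≥ 8/15.
δ ≥ (8/15)^(1/2) ≈ 0.730.

0.730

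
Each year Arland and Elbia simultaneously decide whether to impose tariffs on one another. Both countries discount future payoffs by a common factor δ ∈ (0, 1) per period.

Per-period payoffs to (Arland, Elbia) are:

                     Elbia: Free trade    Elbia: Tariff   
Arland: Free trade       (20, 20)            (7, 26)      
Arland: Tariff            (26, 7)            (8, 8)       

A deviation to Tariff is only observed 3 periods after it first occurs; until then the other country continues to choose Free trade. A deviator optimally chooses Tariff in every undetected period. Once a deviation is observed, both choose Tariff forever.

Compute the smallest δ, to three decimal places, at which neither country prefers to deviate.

0.693

The best deviation is to choose Tariff for all 3 undetected periods, earning 26 each, then 8 forever once detected.
Deviation value: 26(1−δ^3)/(1−δ) + 8δ^3/(1−δ); cooperation value: 20/(1−δ).
IC: 20 ≥ 26(1−δ^3) + 8δ^3 = 26 − 18δ^3.
So δ^3 ≥ 6/18 = 1/3, giving δ ≥ (1/3)^(1/3) ≈ 0.693.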